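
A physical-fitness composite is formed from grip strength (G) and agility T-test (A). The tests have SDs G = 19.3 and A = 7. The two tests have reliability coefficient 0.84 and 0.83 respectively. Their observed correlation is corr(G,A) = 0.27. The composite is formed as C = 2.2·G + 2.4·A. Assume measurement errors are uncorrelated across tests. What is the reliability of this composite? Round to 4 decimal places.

Var(C) = 2.2²·19.3² + 2.4²·7² + 2·[5.28·19.3·7·0.27] = 2085.09 + 385.197 = 2470.29.
With uncorrelated errors the cross-covariances are all true-score covariance, so they carry over unchanged; only the diagonal terms shrink to ρᵢσᵢ².
True-score variance = [2.2²·19.3²·0.84 + 2.4²·7²·0.83] + 385.197 = 1748.65 + 385.197 = 2133.85.
Reliability = 2133.85 / 2470.29 = 0.8638.

0.8638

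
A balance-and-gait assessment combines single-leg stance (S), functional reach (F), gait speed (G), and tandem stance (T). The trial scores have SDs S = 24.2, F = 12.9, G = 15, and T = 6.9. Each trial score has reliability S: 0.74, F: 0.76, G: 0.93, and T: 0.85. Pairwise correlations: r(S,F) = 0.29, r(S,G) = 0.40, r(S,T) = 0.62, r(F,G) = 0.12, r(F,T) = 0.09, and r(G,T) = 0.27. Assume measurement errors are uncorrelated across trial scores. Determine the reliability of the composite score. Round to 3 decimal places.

Var(S+F+G+T) = 24.2² + 12.9² + 15² + 6.9² + 2·[24.2·12.9·0.29 + 24.2·15·0.40 + 24.2·6.9·0.62 + 12.9·15·0.12 + 12.9·6.9·0.09 + 15·6.9·0.27] = 1024.66 + 796.871 = 1821.53.
Because errors are independent across components, Cov(Tᵢ,Tⱼ) = Cov(Xᵢ,Xⱼ); the off-diagonal part of the true-score variance is the same as above.
True-score variance = [24.2²·0.74 + 12.9²·0.76 + 15²·0.93 + 6.9²·0.85] + 796.871 = 809.564 + 796.871 = 1606.44.
Reliability = 1606.44 / 1821.53 = 0.882.

0.882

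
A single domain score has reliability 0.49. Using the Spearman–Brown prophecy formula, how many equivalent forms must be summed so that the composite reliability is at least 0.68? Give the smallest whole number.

3

k ≥ ρ*(1−ρ₁)/(ρ₁(1−ρ*)) = 0.68·0.51 / (0.49·0.32) = 2.212.
Smallest integer k = 3.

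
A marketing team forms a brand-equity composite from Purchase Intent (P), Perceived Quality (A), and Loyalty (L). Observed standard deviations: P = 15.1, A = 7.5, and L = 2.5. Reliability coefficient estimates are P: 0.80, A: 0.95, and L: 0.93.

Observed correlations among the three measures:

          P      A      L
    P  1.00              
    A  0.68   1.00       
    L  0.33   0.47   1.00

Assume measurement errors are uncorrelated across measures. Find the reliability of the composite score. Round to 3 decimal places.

Var(P+A+L) = 15.1² + 7.5² + 2.5² + 2·[15.1·7.5·0.68 + 15.1·2.5·0.33 + 7.5·2.5·0.47] = 290.51 + 196.56 = 487.07.
Under uncorrelated errors the observed covariances equal the true-score covariances, so only the own-variance terms attenuate.
True-score variance = [15.1²·0.80 + 7.5²·0.95 + 2.5²·0.93] + 196.56 = 241.658 + 196.56 = 438.218.
Reliability = 438.218 / 487.07 = 0.900.

0.900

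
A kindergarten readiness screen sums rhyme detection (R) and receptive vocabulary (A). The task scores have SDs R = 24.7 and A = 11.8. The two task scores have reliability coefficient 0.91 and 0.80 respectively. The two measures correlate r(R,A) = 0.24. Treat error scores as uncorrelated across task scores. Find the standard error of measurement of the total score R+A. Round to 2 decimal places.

Var(total) = 749.33 + 139.901 = 889.231.
True-score variance = 666.574 + 139.901 = 806.475, so reliability = 0.9069.
Error variance = 889.231 − 806.475 = 82.7561; SEM = √82.7561 = 9.10.

9.10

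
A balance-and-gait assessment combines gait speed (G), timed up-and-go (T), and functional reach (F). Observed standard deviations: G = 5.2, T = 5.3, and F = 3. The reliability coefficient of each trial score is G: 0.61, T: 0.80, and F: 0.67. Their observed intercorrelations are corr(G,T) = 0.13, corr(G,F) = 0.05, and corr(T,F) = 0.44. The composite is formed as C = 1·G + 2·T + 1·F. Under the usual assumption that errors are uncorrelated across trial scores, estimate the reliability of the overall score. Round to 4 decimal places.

0.8128

Var(C) = 5.2² + 2²·5.3² + 3² + 2·[2·5.2·5.3·0.13 + 5.2·3·0.05 + 2·5.3·3·0.44] = 148.4 + 43.8752 = 192.275.
Because errors are independent across components, Cov(Tᵢ,Tⱼ) = Cov(Xᵢ,Xⱼ); the off-diagonal part of the true-score variance is the same as above.
True-score variance = [5.2²·0.61 + 2²·5.3²·0.80 + 3²·0.67] + 43.8752 = 112.412 + 43.8752 = 156.288.
Reliability = 156.288 / 192.275 = 0.8128.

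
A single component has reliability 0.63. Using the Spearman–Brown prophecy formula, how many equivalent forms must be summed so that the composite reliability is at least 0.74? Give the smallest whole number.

2

k ≥ ρ*(1−ρ₁)/(ρ₁(1−ρ*)) = 0.74·0.37 / (0.63·0.26) = 1.672.
Smallest integer k = 2.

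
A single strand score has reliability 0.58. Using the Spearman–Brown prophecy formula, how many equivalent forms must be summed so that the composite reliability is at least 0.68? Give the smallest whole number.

k ≥ ρ*(1−ρ₁)/(ρ₁(1−ρ*)) = 0.68·0.42 / (0.58·0.32) = 1.539.
Smallest integer k = 2.

2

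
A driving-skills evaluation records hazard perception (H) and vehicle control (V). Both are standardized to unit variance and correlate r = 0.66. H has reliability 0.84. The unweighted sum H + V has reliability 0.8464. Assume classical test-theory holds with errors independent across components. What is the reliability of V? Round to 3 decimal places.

Var(H+V) = 2 + 2·0.66 = 3.320.
True-score variance = ρ_H + ρ_V + 2·0.66, so 0.8464 = (0.84 + ρ_V + 1.32) / 3.320.
ρ_V = 0.8464·3.320 − 0.84 − 1.32 = 0.650.

0.650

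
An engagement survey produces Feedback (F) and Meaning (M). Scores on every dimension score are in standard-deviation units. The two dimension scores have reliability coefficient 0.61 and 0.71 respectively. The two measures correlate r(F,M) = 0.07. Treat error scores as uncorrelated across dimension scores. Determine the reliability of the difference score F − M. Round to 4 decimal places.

0.6344

Var(F−M) = 1 + 1 − 2·0.07 = 2 − 0.14 = 1.86.
Because errors are independent across components, Cov(Tᵢ,Tⱼ) = Cov(Xᵢ,Xⱼ); the off-diagonal part of the true-score variance is the same as above.
True-score variance = [0.61 + 0.71] − 0.14 = 1.32 − 0.14 = 1.18.
Reliability = 1.18 / 1.86 = 0.6344.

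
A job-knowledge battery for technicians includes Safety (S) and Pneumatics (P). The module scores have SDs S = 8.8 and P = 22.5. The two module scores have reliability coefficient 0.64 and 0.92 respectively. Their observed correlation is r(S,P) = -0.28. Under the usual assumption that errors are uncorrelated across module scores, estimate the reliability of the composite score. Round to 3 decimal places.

Var(S+P) = 8.8² + 22.5² + 2·[8.8·22.5·(-0.28)] = 583.69 − 110.88 = 472.81.
Because errors are independent across components, Cov(Tᵢ,Tⱼ) = Cov(Xᵢ,Xⱼ); the off-diagonal part of the true-score variance is the same as above.
True-score variance = [8.8²·0.64 + 22.5²·0.92] − 110.88 = 515.312 − 110.88 = 404.432.
Reliability = 404.432 / 472.81 = 0.855.

0.855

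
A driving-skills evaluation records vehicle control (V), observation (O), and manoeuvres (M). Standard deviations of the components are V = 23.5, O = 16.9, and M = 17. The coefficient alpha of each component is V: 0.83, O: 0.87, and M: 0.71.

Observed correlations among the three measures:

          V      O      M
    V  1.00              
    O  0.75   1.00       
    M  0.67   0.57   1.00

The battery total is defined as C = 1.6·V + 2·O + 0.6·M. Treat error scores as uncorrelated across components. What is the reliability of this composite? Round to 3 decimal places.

0.923

Var(C) = 1.6²·23.5² + 2²·16.9² + 0.6²·17² + 2·[3.2·23.5·16.9·0.75 + 0.96·23.5·17·0.67 + 1.2·16.9·17·0.57] = 2660.24 + 2813.26 = 5473.5.
With uncorrelated errors the cross-covariances are all true-score covariance, so they carry over unchanged; only the diagonal terms shrink to ρᵢσᵢ².
True-score variance = [1.6²·23.5²·0.83 + 2²·16.9²·0.87 + 0.6²·17²·0.71] + 2813.26 = 2241.21 + 2813.26 = 5054.48.
Reliability = 5054.48 / 5473.5 = 0.923.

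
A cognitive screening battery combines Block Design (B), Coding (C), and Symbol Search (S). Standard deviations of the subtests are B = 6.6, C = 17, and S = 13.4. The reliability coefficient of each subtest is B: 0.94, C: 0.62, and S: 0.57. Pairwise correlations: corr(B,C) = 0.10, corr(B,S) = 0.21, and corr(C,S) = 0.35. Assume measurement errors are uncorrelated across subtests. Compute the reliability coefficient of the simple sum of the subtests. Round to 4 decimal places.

Var(B+C+S) = 6.6² + 17² + 13.4² + 2·[6.6·17·0.10 + 6.6·13.4·0.21 + 17·13.4·0.35] = 512.12 + 219.045 = 731.165.
Because errors are independent across components, Cov(Tᵢ,Tⱼ) = Cov(Xᵢ,Xⱼ); the off-diagonal part of the true-score variance is the same as above.
True-score variance = [6.6²·0.94 + 17²·0.62 + 13.4²·0.57] + 219.045 = 322.476 + 219.045 = 541.52.
Reliability = 541.52 / 731.165 = 0.7406.

0.7406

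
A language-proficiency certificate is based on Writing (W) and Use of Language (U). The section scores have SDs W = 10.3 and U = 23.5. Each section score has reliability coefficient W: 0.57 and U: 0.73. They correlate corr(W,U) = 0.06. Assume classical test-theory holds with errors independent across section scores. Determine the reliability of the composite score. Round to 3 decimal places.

Var(W+U) = 10.3² + 23.5² + 2·[10.3·23.5·0.06] = 658.34 + 29.046 = 687.386.
Under uncorrelated errors the observed covariances equal the true-score covariances, so only the own-variance terms attenuate.
True-score variance = [10.3²·0.57 + 23.5²·0.73] + 29.046 = 463.614 + 29.046 = 492.66.
Reliability = 492.66 / 687.386 = 0.717.

0.717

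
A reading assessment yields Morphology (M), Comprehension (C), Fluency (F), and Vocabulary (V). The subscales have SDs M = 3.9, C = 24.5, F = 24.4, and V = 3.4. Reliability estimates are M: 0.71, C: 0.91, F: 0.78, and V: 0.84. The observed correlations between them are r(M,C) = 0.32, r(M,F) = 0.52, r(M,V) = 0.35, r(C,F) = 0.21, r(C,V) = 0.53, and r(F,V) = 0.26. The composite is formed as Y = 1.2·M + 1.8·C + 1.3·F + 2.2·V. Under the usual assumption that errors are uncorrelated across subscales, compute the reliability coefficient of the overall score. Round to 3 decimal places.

Var(Y) = 1.2²·3.9² + 1.8²·24.5² + 1.3²·24.4² + 2.2²·3.4² + 2·[2.16·3.9·24.5·0.32 + 1.56·3.9·24.4·0.52 + 2.64·3.9·3.4·0.35 + 2.34·24.5·24.4·0.21 + 3.96·24.5·3.4·0.53 + 2.86·24.4·3.4·0.26] = 3028.82 + 1371.54 = 4400.36.
Because errors are independent across components, Cov(Tᵢ,Tⱼ) = Cov(Xᵢ,Xⱼ); the off-diagonal part of the true-score variance is the same as above.
True-score variance = [1.2²·3.9²·0.71 + 1.8²·24.5²·0.91 + 1.3²·24.4²·0.78 + 2.2²·3.4²·0.84] + 1371.54 = 2617.13 + 1371.54 = 3988.67.
Reliability = 3988.67 / 4400.36 = 0.906.

0.906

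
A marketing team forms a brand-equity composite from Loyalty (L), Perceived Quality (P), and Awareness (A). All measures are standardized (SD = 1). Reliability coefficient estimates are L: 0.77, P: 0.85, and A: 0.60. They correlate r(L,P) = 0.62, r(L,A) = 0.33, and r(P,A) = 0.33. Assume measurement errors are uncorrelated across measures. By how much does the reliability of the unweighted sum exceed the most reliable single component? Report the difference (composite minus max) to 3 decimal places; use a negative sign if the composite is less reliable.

Var(sum) = 3 + 2.56 = 5.56; true-score variance = 2.22 + 2.56 = 4.78; composite reliability = 0.8597.
Max component reliability = 0.8500.
Difference = 0.8597 − 0.8500 = 0.010.

0.010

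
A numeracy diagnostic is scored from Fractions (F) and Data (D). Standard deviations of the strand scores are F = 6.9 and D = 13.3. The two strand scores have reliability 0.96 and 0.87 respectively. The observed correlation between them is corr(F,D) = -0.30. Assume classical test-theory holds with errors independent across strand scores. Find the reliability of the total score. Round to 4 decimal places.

Var(F+D) = 6.9² + 13.3² + 2·[6.9·13.3·(-0.30)] = 224.5 − 55.062 = 169.438.
With uncorrelated errors the cross-covariances are all true-score covariance, so they carry over unchanged; only the diagonal terms shrink to ρᵢσᵢ².
True-score variance = [6.9²·0.96 + 13.3²·0.87] − 55.062 = 199.6 − 55.062 = 144.538.
Reliability = 144.538 / 169.438 = 0.8530.

0.8530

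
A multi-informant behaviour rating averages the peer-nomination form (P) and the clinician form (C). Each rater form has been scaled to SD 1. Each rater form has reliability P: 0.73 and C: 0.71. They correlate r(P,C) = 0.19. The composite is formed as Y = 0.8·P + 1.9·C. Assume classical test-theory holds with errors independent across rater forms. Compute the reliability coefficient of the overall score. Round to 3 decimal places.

Var(Y) = 0.8² + 1.9² + 2·[1.52·0.19] = 4.25 + 0.5776 = 4.8276.
Under uncorrelated errors the observed covariances equal the true-score covariances, so only the own-variance terms attenuate.
True-score variance = [0.8²·0.73 + 1.9²·0.71] + 0.5776 = 3.0303 + 0.5776 = 3.6079.
Reliability = 3.6079 / 4.8276 = 0.747.

0.747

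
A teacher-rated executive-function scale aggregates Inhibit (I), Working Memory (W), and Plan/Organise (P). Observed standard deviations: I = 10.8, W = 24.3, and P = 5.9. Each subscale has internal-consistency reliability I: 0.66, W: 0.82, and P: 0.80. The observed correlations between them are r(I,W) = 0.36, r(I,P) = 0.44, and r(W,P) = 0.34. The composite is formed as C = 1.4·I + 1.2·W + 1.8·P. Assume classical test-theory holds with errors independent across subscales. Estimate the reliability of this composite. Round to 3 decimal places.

0.864

Var(C) = 1.4²·10.8² + 1.2²·24.3² + 1.8²·5.9² + 2·[1.68·10.8·24.3·0.36 + 2.52·10.8·5.9·0.44 + 2.16·24.3·5.9·0.34] = 1191.7 + 669.335 = 1861.04.
With uncorrelated errors the cross-covariances are all true-score covariance, so they carry over unchanged; only the diagonal terms shrink to ρᵢσᵢ².
True-score variance = [1.4²·10.8²·0.66 + 1.2²·24.3²·0.82 + 1.8²·5.9²·0.80] + 669.335 = 938.364 + 669.335 = 1607.7.
Reliability = 1607.7 / 1861.04 = 0.864.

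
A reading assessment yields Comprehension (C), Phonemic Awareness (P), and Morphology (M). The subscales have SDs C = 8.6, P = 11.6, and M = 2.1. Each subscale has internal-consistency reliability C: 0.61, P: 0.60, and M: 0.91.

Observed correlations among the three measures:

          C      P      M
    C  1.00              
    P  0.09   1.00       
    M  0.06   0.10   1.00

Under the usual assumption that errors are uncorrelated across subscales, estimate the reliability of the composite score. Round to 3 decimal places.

Var(C+P+M) = 8.6² + 11.6² + 2.1² + 2·[8.6·11.6·0.09 + 8.6·2.1·0.06 + 11.6·2.1·0.10] = 212.93 + 24.996 = 237.926.
With uncorrelated errors the cross-covariances are all true-score covariance, so they carry over unchanged; only the diagonal terms shrink to ρᵢσᵢ².
True-score variance = [8.6²·0.61 + 11.6²·0.60 + 2.1²·0.91] + 24.996 = 129.865 + 24.996 = 154.861.
Reliability = 154.861 / 237.926 = 0.651.

0.651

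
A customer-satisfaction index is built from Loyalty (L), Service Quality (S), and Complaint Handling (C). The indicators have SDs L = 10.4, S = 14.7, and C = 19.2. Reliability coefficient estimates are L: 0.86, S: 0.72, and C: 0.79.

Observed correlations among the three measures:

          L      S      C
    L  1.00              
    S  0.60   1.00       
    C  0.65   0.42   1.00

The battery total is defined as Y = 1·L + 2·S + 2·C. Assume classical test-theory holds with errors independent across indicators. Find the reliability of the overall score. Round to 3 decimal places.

Var(Y) = 10.4² + 2²·14.7² + 2²·19.2² + 2·[2·10.4·14.7·0.60 + 2·10.4·19.2·0.65 + 4·14.7·19.2·0.42] = 2447.08 + 1834.41 = 4281.49.
Under uncorrelated errors the observed covariances equal the true-score covariances, so only the own-variance terms attenuate.
True-score variance = [10.4²·0.86 + 2²·14.7²·0.72 + 2²·19.2²·0.79] + 1834.41 = 1880.26 + 1834.41 = 3714.67.
Reliability = 3714.67 / 4281.49 = 0.868.

0.868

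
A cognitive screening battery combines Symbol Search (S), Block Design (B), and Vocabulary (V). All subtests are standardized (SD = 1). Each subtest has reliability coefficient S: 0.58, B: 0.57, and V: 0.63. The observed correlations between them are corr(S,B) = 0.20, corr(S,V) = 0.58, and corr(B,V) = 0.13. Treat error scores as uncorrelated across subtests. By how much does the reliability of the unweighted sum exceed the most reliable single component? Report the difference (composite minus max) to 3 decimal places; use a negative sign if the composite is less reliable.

Var(sum) = 3 + 1.82 = 4.82; true-score variance = 1.78 + 1.82 = 3.6; composite reliability = 0.7469.
Max component reliability = 0.6300.
Difference = 0.7469 − 0.6300 = 0.117.

0.117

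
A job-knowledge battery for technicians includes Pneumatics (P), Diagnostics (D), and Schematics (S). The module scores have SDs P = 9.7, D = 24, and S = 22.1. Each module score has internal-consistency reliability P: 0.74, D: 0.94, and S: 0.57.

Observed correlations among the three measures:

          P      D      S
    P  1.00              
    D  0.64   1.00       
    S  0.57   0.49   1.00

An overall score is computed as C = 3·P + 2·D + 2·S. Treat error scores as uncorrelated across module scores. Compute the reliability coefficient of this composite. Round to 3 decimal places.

0.885

Var(C) = 3²·9.7² + 2²·24² + 2²·22.1² + 2·[6·9.7·24·0.64 + 6·9.7·22.1·0.57 + 4·24·22.1·0.49] = 5104.45 + 5333.36 = 10437.8.
Under uncorrelated errors the observed covariances equal the true-score covariances, so only the own-variance terms attenuate.
True-score variance = [3²·9.7²·0.74 + 2²·24²·0.94 + 2²·22.1²·0.57] + 5333.36 = 3905.97 + 5333.36 = 9239.34.
Reliability = 9239.34 / 10437.8 = 0.885.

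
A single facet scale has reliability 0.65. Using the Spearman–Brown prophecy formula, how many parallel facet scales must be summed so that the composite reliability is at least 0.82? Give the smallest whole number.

k ≥ ρ*(1−ρ₁)/(ρ₁(1−ρ*)) = 0.82·0.35 / (0.65·0.18) = 2.453.
Smallest integer k = 3.

3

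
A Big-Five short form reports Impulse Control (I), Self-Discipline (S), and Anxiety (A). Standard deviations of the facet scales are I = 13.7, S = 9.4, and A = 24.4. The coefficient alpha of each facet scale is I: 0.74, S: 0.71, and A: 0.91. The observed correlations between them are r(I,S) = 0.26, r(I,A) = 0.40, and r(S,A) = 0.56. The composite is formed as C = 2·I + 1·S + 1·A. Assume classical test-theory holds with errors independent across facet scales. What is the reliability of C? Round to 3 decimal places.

0.884

Var(C) = 2²·13.7² + 9.4² + 24.4² + 2·[2·13.7·9.4·0.26 + 2·13.7·24.4·0.40 + 9.4·24.4·0.56] = 1434.48 + 925.662 = 2360.14.
With uncorrelated errors the cross-covariances are all true-score covariance, so they carry over unchanged; only the diagonal terms shrink to ρᵢσᵢ².
True-score variance = [2²·13.7²·0.74 + 9.4²·0.71 + 24.4²·0.91] + 925.662 = 1160.08 + 925.662 = 2085.74.
Reliability = 2085.74 / 2360.14 = 0.884.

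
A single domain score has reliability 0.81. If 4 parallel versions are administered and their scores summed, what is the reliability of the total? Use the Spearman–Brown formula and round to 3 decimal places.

0.945

ρ_k = kρ / (1 + (k−1)ρ) = 4·0.81 / (1 + 3·0.81) = 3.240 / 3.430 = 0.945.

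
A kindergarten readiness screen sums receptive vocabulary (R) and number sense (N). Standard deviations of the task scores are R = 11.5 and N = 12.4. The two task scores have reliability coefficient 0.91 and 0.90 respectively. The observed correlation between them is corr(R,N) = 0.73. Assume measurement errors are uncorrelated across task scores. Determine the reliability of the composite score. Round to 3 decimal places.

0.945

Var(R+N) = 11.5² + 12.4² + 2·[11.5·12.4·0.73] = 286.01 + 208.196 = 494.206.
With uncorrelated errors the cross-covariances are all true-score covariance, so they carry over unchanged; only the diagonal terms shrink to ρᵢσᵢ².
True-score variance = [11.5²·0.91 + 12.4²·0.90] + 208.196 = 258.732 + 208.196 = 466.928.
Reliability = 466.928 / 494.206 = 0.945.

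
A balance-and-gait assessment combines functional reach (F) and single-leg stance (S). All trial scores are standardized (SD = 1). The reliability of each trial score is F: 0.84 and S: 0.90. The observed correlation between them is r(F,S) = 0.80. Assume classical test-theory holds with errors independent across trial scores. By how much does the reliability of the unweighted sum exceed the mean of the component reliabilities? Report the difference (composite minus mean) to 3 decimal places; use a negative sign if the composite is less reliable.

Var(sum) = 2 + 1.6 = 3.6; true-score variance = 1.74 + 1.6 = 3.34; composite reliability = 0.9278.
Mean component reliability = 0.8700.
Difference = 0.9278 − 0.8700 = 0.058.

0.058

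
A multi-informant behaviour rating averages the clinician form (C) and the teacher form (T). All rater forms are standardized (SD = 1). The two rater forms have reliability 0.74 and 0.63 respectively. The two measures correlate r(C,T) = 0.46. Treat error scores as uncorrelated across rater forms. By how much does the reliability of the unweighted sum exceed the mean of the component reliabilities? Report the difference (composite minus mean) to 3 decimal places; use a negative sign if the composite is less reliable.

Var(sum) = 2 + 0.92 = 2.92; true-score variance = 1.37 + 0.92 = 2.29; composite reliability = 0.7842.
Mean component reliability = 0.6850.
Difference = 0.7842 − 0.6850 = 0.099.

0.099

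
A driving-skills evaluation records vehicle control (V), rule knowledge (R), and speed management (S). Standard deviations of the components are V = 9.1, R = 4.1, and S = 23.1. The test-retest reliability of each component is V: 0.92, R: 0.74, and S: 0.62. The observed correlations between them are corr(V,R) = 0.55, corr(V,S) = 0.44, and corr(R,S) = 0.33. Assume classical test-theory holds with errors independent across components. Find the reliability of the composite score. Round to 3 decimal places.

Var(V+R+S) = 9.1² + 4.1² + 23.1² + 2·[9.1·4.1·0.55 + 9.1·23.1·0.44 + 4.1·23.1·0.33] = 633.23 + 288.534 = 921.764.
With uncorrelated errors the cross-covariances are all true-score covariance, so they carry over unchanged; only the diagonal terms shrink to ρᵢσᵢ².
True-score variance = [9.1²·0.92 + 4.1²·0.74 + 23.1²·0.62] + 288.534 = 419.463 + 288.534 = 707.997.
Reliability = 707.997 / 921.764 = 0.768.

0.768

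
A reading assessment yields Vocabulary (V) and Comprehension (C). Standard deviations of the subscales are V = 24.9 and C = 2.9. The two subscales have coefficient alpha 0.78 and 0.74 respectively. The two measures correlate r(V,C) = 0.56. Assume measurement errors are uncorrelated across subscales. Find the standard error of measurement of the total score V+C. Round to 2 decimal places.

11.77

Var(total) = 628.42 + 80.8752 = 709.295.
True-score variance = 489.831 + 80.8752 = 570.706, so reliability = 0.8046.
Error variance = 709.295 − 570.706 = 138.589; SEM = √138.589 = 11.77.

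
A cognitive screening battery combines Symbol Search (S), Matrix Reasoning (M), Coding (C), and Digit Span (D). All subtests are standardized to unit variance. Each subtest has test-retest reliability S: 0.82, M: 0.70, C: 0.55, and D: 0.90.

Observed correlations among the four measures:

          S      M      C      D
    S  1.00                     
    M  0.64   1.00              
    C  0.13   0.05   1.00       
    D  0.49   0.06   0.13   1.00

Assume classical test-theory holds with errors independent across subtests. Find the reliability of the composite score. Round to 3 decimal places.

0.853

Var(S+M+C+D) = 4 + 2·[0.64 + 0.13 + 0.49 + 0.05 + 0.06 + 0.13] = 4 + 3 = 7.
Under uncorrelated errors the observed covariances equal the true-score covariances, so only the own-variance terms attenuate.
True-score variance = [0.82 + 0.70 + 0.55 + 0.90] + 3 = 2.97 + 3 = 5.97.
Reliability = 5.97 / 7 = 0.853.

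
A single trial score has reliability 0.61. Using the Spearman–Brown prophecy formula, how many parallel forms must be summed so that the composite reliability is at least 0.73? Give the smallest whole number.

2

k ≥ ρ*(1−ρ₁)/(ρ₁(1−ρ*)) = 0.73·0.39 / (0.61·0.27) = 1.729.
Smallest integer k = 2.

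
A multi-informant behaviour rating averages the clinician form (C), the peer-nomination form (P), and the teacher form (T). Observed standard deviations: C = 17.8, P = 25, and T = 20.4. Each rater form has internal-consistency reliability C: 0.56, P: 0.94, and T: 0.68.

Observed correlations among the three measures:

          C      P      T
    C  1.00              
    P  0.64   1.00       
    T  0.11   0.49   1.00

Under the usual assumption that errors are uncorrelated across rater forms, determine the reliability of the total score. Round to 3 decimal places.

0.876

Var(C+P+T) = 17.8² + 25² + 20.4² + 2·[17.8·25·0.64 + 17.8·20.4·0.11 + 25·20.4·0.49] = 1358 + 1149.29 = 2507.29.
Because errors are independent across components, Cov(Tᵢ,Tⱼ) = Cov(Xᵢ,Xⱼ); the off-diagonal part of the true-score variance is the same as above.
True-score variance = [17.8²·0.56 + 25²·0.94 + 20.4²·0.68] + 1149.29 = 1047.92 + 1149.29 = 2197.21.
Reliability = 2197.21 / 2507.29 = 0.876.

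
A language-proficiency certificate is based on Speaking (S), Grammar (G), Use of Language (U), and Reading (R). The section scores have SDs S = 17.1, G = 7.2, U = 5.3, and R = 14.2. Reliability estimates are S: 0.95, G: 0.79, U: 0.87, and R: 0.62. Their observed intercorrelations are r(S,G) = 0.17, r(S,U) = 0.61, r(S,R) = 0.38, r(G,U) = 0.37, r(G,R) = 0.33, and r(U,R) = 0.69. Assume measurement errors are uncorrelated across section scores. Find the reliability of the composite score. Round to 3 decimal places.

0.905

Var(S+G+U+R) = 17.1² + 7.2² + 5.3² + 14.2² + 2·[17.1·7.2·0.17 + 17.1·5.3·0.61 + 17.1·14.2·0.38 + 7.2·5.3·0.37 + 7.2·14.2·0.33 + 5.3·14.2·0.69] = 573.98 + 536.548 = 1110.53.
Because errors are independent across components, Cov(Tᵢ,Tⱼ) = Cov(Xᵢ,Xⱼ); the off-diagonal part of the true-score variance is the same as above.
True-score variance = [17.1²·0.95 + 7.2²·0.79 + 5.3²·0.87 + 14.2²·0.62] + 536.548 = 468.198 + 536.548 = 1004.75.
Reliability = 1004.75 / 1110.53 = 0.905.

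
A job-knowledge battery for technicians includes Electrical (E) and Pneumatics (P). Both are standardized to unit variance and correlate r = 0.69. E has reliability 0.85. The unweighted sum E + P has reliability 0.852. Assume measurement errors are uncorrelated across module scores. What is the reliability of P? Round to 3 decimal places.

Var(E+P) = 2 + 2·0.69 = 3.380.
True-score variance = ρ_E + ρ_P + 2·0.69, so 0.852 = (0.85 + ρ_P + 1.38) / 3.380.
ρ_P = 0.852·3.380 − 0.85 − 1.38 = 0.650.

0.650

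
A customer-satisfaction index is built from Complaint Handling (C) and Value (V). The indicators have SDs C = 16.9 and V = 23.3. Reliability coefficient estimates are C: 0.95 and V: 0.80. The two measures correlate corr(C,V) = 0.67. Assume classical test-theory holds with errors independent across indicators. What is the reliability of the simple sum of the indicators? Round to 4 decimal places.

Var(C+V) = 16.9² + 23.3² + 2·[16.9·23.3·0.67] = 828.5 + 527.652 = 1356.15.
Because errors are independent across components, Cov(Tᵢ,Tⱼ) = Cov(Xᵢ,Xⱼ); the off-diagonal part of the true-score variance is the same as above.
True-score variance = [16.9²·0.95 + 23.3²·0.80] + 527.652 = 705.641 + 527.652 = 1233.29.
Reliability = 1233.29 / 1356.15 = 0.9094.

0.9094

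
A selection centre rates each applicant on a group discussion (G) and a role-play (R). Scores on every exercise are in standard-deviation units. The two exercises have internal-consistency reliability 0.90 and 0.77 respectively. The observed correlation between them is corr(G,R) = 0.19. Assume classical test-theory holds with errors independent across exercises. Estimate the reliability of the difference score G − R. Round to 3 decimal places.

0.796

Var(G−R) = 1 + 1 − 2·0.19 = 2 − 0.38 = 1.62.
With uncorrelated errors the cross-covariances are all true-score covariance, so they carry over unchanged; only the diagonal terms shrink to ρᵢσᵢ².
True-score variance = [0.90 + 0.77] − 0.38 = 1.67 − 0.38 = 1.29.
Reliability = 1.29 / 1.62 = 0.796.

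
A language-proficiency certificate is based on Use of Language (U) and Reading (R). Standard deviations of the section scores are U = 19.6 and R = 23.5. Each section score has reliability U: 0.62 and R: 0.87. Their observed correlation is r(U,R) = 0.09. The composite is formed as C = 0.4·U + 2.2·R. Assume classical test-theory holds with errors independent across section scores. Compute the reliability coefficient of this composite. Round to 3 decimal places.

0.868

Var(C) = 0.4²·19.6² + 2.2²·23.5² + 2·[0.88·19.6·23.5·0.09] = 2734.36 + 72.959 = 2807.31.
With uncorrelated errors the cross-covariances are all true-score covariance, so they carry over unchanged; only the diagonal terms shrink to ρᵢσᵢ².
True-score variance = [0.4²·19.6²·0.62 + 2.2²·23.5²·0.87] + 72.959 = 2363.52 + 72.959 = 2436.48.
Reliability = 2436.48 / 2807.31 = 0.868.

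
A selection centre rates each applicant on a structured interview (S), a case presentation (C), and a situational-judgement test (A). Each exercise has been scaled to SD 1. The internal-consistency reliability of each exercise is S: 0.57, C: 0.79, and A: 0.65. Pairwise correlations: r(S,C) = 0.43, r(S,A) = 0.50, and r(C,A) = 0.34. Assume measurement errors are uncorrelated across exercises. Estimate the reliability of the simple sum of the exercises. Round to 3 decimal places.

Var(S+C+A) = 3 + 2·[0.43 + 0.50 + 0.34] = 3 + 2.54 = 5.54.
Because errors are independent across components, Cov(Tᵢ,Tⱼ) = Cov(Xᵢ,Xⱼ); the off-diagonal part of the true-score variance is the same as above.
True-score variance = [0.57 + 0.79 + 0.65] + 2.54 = 2.01 + 2.54 = 4.55.
Reliability = 4.55 / 5.54 = 0.821.

0.821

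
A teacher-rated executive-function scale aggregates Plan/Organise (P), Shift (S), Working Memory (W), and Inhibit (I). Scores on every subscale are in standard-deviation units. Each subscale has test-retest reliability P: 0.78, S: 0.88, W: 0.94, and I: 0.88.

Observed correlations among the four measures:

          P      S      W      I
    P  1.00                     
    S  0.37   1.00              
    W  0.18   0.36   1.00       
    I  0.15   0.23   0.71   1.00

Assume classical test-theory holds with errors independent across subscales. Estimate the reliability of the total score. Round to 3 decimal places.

Var(P+S+W+I) = 4 + 2·[0.37 + 0.18 + 0.15 + 0.36 + 0.23 + 0.71] = 4 + 4 = 8.
Because errors are independent across components, Cov(Tᵢ,Tⱼ) = Cov(Xᵢ,Xⱼ); the off-diagonal part of the true-score variance is the same as above.
True-score variance = [0.78 + 0.88 + 0.94 + 0.88] + 4 = 3.48 + 4 = 7.48.
Reliability = 7.48 / 8 = 0.935.

0.935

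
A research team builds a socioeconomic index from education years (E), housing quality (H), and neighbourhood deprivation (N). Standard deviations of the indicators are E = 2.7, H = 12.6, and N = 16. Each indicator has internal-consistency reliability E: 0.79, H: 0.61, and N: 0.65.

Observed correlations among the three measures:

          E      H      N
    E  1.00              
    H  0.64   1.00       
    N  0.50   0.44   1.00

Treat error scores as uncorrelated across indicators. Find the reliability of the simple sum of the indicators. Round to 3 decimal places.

Var(E+H+N) = 2.7² + 12.6² + 16² + 2·[2.7·12.6·0.64 + 2.7·16·0.50 + 12.6·16·0.44] = 422.05 + 264.154 = 686.204.
Because errors are independent across components, Cov(Tᵢ,Tⱼ) = Cov(Xᵢ,Xⱼ); the off-diagonal part of the true-score variance is the same as above.
True-score variance = [2.7²·0.79 + 12.6²·0.61 + 16²·0.65] + 264.154 = 269.003 + 264.154 = 533.156.
Reliability = 533.156 / 686.204 = 0.777.

0.777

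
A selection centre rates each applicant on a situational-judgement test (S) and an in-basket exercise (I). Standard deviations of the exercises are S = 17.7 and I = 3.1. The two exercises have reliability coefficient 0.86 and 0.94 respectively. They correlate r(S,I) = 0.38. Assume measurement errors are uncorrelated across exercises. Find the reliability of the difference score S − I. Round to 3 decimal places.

Var(S−I) = 17.7² + 3.1² − 2·17.7·3.1·0.38 = 322.9 − 41.7012 = 281.199.
With uncorrelated errors the cross-covariances are all true-score covariance, so they carry over unchanged; only the diagonal terms shrink to ρᵢσᵢ².
True-score variance = [17.7²·0.86 + 3.1²·0.94] − 41.7012 = 278.463 − 41.7012 = 236.762.
Reliability = 236.762 / 281.199 = 0.842.

0.842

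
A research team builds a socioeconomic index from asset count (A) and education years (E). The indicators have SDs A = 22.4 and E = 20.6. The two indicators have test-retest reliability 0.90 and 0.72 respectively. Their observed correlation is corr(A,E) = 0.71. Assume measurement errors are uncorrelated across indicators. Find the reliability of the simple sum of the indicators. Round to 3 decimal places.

Var(A+E) = 22.4² + 20.6² + 2·[22.4·20.6·0.71] = 926.12 + 655.245 = 1581.36.
Under uncorrelated errors the observed covariances equal the true-score covariances, so only the own-variance terms attenuate.
True-score variance = [22.4²·0.90 + 20.6²·0.72] + 655.245 = 757.123 + 655.245 = 1412.37.
Reliability = 1412.37 / 1581.36 = 0.893.

0.893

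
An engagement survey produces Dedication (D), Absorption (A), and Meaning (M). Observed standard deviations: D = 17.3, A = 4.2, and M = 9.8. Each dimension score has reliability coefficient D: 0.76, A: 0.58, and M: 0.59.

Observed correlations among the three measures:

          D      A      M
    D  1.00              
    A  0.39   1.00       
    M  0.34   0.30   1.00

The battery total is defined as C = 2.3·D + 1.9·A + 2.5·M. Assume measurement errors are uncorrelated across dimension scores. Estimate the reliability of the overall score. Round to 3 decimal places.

0.801

Var(C) = 2.3²·17.3² + 1.9²·4.2² + 2.5²·9.8² + 2·[4.37·17.3·4.2·0.39 + 5.75·17.3·9.8·0.34 + 4.75·4.2·9.8·0.30] = 2247.17 + 1027.88 = 3275.05.
Because errors are independent across components, Cov(Tᵢ,Tⱼ) = Cov(Xᵢ,Xⱼ); the off-diagonal part of the true-score variance is the same as above.
True-score variance = [2.3²·17.3²·0.76 + 1.9²·4.2²·0.58 + 2.5²·9.8²·0.59] + 1027.88 = 1594.35 + 1027.88 = 2622.22.
Reliability = 2622.22 / 3275.05 = 0.801.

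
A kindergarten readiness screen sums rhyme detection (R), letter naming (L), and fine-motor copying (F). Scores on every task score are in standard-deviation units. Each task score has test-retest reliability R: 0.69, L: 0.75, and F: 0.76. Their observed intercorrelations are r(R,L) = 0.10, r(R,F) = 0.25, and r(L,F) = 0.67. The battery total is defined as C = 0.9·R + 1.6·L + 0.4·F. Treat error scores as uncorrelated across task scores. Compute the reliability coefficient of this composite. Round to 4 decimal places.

0.8086

Var(C) = 0.9² + 1.6² + 0.4² + 2·[1.44·0.10 + 0.36·0.25 + 0.64·0.67] = 3.53 + 1.3256 = 4.8556.
With uncorrelated errors the cross-covariances are all true-score covariance, so they carry over unchanged; only the diagonal terms shrink to ρᵢσᵢ².
True-score variance = [0.9²·0.69 + 1.6²·0.75 + 0.4²·0.76] + 1.3256 = 2.6005 + 1.3256 = 3.9261.
Reliability = 3.9261 / 4.8556 = 0.8086.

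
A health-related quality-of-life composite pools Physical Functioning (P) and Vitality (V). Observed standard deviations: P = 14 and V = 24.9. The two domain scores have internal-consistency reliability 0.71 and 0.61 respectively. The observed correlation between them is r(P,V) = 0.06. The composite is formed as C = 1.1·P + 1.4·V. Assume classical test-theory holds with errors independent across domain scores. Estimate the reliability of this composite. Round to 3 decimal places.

0.642

Var(C) = 1.1²·14² + 1.4²·24.9² + 2·[1.54·14·24.9·0.06] = 1452.38 + 64.4213 = 1516.8.
With uncorrelated errors the cross-covariances are all true-score covariance, so they carry over unchanged; only the diagonal terms shrink to ρᵢσᵢ².
True-score variance = [1.1²·14²·0.71 + 1.4²·24.9²·0.61] + 64.4213 = 909.668 + 64.4213 = 974.089.
Reliability = 974.089 / 1516.8 = 0.642.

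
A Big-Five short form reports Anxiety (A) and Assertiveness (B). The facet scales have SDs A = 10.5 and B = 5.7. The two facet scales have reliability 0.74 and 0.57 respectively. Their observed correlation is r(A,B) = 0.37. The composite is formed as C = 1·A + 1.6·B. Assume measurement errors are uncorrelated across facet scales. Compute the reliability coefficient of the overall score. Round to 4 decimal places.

Var(C) = 10.5² + 1.6²·5.7² + 2·[1.6·10.5·5.7·0.37] = 193.424 + 70.8624 = 264.287.
With uncorrelated errors the cross-covariances are all true-score covariance, so they carry over unchanged; only the diagonal terms shrink to ρᵢσᵢ².
True-score variance = [10.5²·0.74 + 1.6²·5.7²·0.57] + 70.8624 = 128.994 + 70.8624 = 199.857.
Reliability = 199.857 / 264.287 = 0.7562.

0.7562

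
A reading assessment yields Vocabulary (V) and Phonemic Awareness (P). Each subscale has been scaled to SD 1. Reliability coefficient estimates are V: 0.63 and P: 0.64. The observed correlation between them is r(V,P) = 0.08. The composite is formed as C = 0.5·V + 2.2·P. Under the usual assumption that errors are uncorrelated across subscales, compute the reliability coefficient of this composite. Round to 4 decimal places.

Var(C) = 0.5² + 2.2² + 2·[1.1·0.08] = 5.09 + 0.176 = 5.266.
Under uncorrelated errors the observed covariances equal the true-score covariances, so only the own-variance terms attenuate.
True-score variance = [0.5²·0.63 + 2.2²·0.64] + 0.176 = 3.2551 + 0.176 = 3.4311.
Reliability = 3.4311 / 5.266 = 0.6516.

0.6516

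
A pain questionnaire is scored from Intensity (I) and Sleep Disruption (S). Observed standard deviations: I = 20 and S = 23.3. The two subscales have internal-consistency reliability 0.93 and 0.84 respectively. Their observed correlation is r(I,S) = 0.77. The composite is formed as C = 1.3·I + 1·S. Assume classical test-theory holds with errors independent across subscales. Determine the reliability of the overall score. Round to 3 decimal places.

0.938

Var(C) = 1.3²·20² + 23.3² + 2·[1.3·20·23.3·0.77] = 1218.89 + 932.932 = 2151.82.
Because errors are independent across components, Cov(Tᵢ,Tⱼ) = Cov(Xᵢ,Xⱼ); the off-diagonal part of the true-score variance is the same as above.
True-score variance = [1.3²·20²·0.93 + 23.3²·0.84] + 932.932 = 1084.71 + 932.932 = 2017.64.
Reliability = 2017.64 / 2151.82 = 0.938.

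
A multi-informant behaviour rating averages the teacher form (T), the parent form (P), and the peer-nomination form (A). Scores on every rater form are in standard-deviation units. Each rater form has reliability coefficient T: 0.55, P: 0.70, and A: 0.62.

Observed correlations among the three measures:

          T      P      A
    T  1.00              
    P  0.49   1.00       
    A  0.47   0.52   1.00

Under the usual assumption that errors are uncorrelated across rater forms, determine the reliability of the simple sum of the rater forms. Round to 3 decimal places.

0.810

Var(T+P+A) = 3 + 2·[0.49 + 0.47 + 0.52] = 3 + 2.96 = 5.96.
With uncorrelated errors the cross-covariances are all true-score covariance, so they carry over unchanged; only the diagonal terms shrink to ρᵢσᵢ².
True-score variance = [0.55 + 0.70 + 0.62] + 2.96 = 1.87 + 2.96 = 4.83.
Reliability = 4.83 / 5.96 = 0.810.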